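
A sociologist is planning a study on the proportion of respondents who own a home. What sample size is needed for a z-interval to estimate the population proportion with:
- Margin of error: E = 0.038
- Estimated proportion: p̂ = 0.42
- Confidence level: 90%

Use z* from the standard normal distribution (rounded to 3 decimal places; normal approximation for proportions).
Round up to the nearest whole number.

Using z* for proportion z-interval (normal approximation).

For 90% confidence, z* = 1.645 (from standard normal table)

Sample size formula for proportion z-interval: n = z*²p̂(1-p̂)/E²

n = 1.645² × 0.42 × 0.58 / 0.038²
  = 2.706025 × 0.2436 / 0.001444
  = 456.5012

Round up to the nearest whole number: n = 457

457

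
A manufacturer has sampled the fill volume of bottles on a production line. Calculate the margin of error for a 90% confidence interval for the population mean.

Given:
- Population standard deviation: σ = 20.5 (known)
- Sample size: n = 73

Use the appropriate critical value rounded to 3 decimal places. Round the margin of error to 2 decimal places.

The population standard deviation σ is known, so use the z-interval margin of error formula.

For 90% confidence, z* = 1.645 (from standard normal table)

Margin of error formula for z-interval: E = z* × σ/√n

E = 1.645 × 20.5/√73
  = 1.645 × 2.399344
  = 3.9469

Rounded to 2 decimal places:

3.95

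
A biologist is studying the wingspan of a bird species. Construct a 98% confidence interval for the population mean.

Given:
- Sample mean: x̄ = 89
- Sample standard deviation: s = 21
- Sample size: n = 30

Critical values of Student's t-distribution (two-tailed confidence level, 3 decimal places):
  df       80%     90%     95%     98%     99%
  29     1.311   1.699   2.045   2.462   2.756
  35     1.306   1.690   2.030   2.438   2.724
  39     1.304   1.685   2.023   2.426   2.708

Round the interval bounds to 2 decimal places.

The population standard deviation σ is unknown (only the sample standard deviation s is given), so use a t-interval with df = n - 1 = 30 - 1 = 29.

For 98% confidence with df = 29, t* = 2.462 (from t-table)

Standard error: SE = s/√n = 21/√30 = 3.834058

Margin of error: E = t* × SE = 2.462 × 3.834058 = 9.4395

T-interval: x̄ ± E = 89 ± 9.4395 = (79.5605, 98.4395)

Rounded to 2 decimal places:

(79.56, 98.44)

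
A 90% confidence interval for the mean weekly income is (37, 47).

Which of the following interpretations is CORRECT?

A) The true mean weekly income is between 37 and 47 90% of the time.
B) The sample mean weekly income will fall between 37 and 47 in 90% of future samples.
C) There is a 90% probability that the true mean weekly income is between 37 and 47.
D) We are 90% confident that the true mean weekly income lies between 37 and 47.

A confidence interval represents our confidence in the procedure, not a probability statement about the parameter.

Key concept: If we repeated this sampling process many times and computed a 90% CI each time, about 90% of those intervals would contain the true population parameter.

For this specific interval (37, 47):
- Midpoint (point estimate): 42
- Margin of error: 5

The correct interpretation is the one stating confidence that the true parameter lies in the interval — option D.

D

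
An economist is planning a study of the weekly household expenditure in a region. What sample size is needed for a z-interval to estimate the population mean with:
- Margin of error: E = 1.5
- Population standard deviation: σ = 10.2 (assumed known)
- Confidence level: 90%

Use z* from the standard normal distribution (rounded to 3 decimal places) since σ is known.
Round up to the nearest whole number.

Using z* since population σ is known (z-interval formula).

For 90% confidence, z* = 1.645 (from standard normal table)

Sample size formula for z-interval: n = (z*σ/E)²

n = (1.645 × 10.2 / 1.5)²
  = (11.186000)²
  = 125.1266

Round up to the nearest whole number: n = 126

126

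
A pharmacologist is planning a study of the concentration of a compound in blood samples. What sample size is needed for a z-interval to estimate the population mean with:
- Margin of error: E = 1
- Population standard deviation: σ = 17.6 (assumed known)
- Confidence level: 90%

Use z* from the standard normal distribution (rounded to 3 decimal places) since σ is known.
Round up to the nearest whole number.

Using z* since population σ is known (z-interval formula).

For 90% confidence, z* = 1.645 (from standard normal table)

Sample size formula for z-interval: n = (z*σ/E)²

n = (1.645 × 17.6 / 1)²
  = (28.952000)²
  = 838.2183

Round up to the nearest whole number: n = 839

839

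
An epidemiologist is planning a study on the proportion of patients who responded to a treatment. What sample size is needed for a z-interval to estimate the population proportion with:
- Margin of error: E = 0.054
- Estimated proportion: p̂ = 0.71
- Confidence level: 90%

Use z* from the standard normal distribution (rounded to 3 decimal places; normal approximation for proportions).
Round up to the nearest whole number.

Using z* for proportion z-interval (normal approximation).

For 90% confidence, z* = 1.645 (from standard normal table)

Sample size formula for proportion z-interval: n = z*²p̂(1-p̂)/E²

n = 1.645² × 0.71 × 0.29 / 0.054²
  = 2.706025 × 0.2059 / 0.002916
  = 191.0736

Round up to the nearest whole number: n = 192

192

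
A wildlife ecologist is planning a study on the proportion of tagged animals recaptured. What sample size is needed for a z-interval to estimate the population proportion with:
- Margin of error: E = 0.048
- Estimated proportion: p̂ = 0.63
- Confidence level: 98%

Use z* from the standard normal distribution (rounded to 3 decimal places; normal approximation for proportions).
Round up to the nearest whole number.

Using z* for proportion z-interval (normal approximation).

For 98% confidence, z* = 2.326 (from standard normal table)

Sample size formula for proportion z-interval: n = z*²p̂(1-p̂)/E²

n = 2.326² × 0.63 × 0.37 / 0.048²
  = 5.410276 × 0.2331 / 0.002304
  = 547.3678

Round up to the nearest whole number: n = 548

548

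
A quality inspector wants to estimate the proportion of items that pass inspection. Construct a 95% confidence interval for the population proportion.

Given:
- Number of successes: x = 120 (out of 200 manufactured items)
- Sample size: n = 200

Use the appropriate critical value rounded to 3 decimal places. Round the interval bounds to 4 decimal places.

Sample proportion: p̂ = 120/200 = 0.600000

Check conditions for normal approximation:
  np̂ = 120 ≥ 10 ✓
  n(1-p̂) = 80 ≥ 10 ✓

The sample is large enough, so use a z-interval (normal approximation) for the proportion.

For 95% confidence, z* = 1.96 (from standard normal table)

Standard error: SE = √(p̂(1-p̂)/n) = √(0.600000×0.400000/200) = 0.03464102

Margin of error: E = z* × SE = 1.96 × 0.03464102 = 0.067896

Z-interval: p̂ ± E = 0.600000 ± 0.067896 = (0.532104, 0.667896)

Rounded to 4 decimal places:

(0.5321, 0.6679)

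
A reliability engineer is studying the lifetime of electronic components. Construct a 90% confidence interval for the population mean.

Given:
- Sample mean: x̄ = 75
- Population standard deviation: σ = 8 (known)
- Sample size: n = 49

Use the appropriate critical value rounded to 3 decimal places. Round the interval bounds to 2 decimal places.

The population standard deviation σ is known, so use a z-interval (standard normal critical value).

For 90% confidence, z* = 1.645 (from standard normal table)

Standard error: SE = σ/√n = 8/√49 = 1.142857

Margin of error: E = z* × SE = 1.645 × 1.142857 = 1.8800

Z-interval: x̄ ± E = 75 ± 1.8800 = (73.1200, 76.8800)

Rounded to 2 decimal places:

(73.12, 76.88)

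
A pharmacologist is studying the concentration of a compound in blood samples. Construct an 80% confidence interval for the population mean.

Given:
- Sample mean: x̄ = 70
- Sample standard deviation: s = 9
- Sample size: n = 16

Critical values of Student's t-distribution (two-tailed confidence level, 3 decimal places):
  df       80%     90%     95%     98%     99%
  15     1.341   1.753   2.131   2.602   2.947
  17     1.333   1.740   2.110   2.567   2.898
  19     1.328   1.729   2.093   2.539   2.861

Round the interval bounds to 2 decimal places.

The population standard deviation σ is unknown (only the sample standard deviation s is given), so use a t-interval with df = n - 1 = 16 - 1 = 15.

For 80% confidence with df = 15, t* = 1.341 (from t-table)

Standard error: SE = s/√n = 9/√16 = 2.250000

Margin of error: E = t* × SE = 1.341 × 2.250000 = 3.0172

T-interval: x̄ ± E = 70 ± 3.0172 = (66.9827, 73.0173)

Rounded to 2 decimal places:

(66.98, 73.02)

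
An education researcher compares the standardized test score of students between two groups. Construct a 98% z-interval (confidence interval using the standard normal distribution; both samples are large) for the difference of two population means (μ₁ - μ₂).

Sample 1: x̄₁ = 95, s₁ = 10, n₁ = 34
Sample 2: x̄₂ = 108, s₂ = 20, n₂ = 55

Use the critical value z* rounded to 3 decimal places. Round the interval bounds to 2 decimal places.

Both samples are large (n₁ = 34 ≥ 30, n₂ = 55 ≥ 30), so a z-interval for the difference of means applies.

Point estimate: x̄₁ - x̄₂ = 95 - 108 = -13

Standard error: SE = √(s₁²/n₁ + s₂²/n₂)
= √(10²/34 + 20²/55)
= √(2.941176 + 7.272727)
= 3.195920

For 98% confidence, z* = 2.326 (from standard normal table)
Margin of error: E = z* × SE = 2.326 × 3.195920 = 7.4337

Z-interval: (x̄₁ - x̄₂) ± E = -13 ± 7.4337 = (-20.4337, -5.5663)

Rounded to 2 decimal places:

(-20.43, -5.57)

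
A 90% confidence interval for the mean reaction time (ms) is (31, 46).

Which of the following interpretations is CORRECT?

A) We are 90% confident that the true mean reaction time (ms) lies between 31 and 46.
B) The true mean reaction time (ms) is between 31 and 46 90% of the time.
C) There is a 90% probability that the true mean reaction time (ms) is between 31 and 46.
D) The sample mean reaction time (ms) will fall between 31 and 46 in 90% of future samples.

A confidence interval represents our confidence in the procedure, not a probability statement about the parameter.

Key concept: If we repeated this sampling process many times and computed a 90% CI each time, about 90% of those intervals would contain the true population parameter.

For this specific interval (31, 46):
- Midpoint (point estimate): 38.5
- Margin of error: 7.5

The correct interpretation is the one stating confidence that the true parameter lies in the interval — option A.

A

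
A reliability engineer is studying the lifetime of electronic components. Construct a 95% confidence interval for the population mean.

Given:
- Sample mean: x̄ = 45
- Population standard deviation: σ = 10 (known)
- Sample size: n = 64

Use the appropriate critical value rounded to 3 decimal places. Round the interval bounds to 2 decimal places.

The population standard deviation σ is known, so use a z-interval (standard normal critical value).

For 95% confidence, z* = 1.96 (from standard normal table)

Standard error: SE = σ/√n = 10/√64 = 1.250000

Margin of error: E = z* × SE = 1.96 × 1.250000 = 2.4500

Z-interval: x̄ ± E = 45 ± 2.4500 = (42.5500, 47.4500)

Rounded to 2 decimal places:

(42.55, 47.45)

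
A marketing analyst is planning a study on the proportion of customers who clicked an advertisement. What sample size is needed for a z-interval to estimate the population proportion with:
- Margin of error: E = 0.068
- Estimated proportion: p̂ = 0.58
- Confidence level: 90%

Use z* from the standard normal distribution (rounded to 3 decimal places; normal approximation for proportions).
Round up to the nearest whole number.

Using z* for proportion z-interval (normal approximation).

For 90% confidence, z* = 1.645 (from standard normal table)

Sample size formula for proportion z-interval: n = z*²p̂(1-p̂)/E²

n = 1.645² × 0.58 × 0.42 / 0.068²
  = 2.706025 × 0.2436 / 0.004624
  = 142.5579

Round up to the nearest whole number: n = 143

143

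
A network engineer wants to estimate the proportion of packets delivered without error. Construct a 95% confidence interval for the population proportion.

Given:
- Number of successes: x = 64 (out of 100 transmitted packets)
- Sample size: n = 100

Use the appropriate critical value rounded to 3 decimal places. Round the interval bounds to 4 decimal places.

Sample proportion: p̂ = 64/100 = 0.640000

Check conditions for normal approximation:
  np̂ = 64 ≥ 10 ✓
  n(1-p̂) = 36 ≥ 10 ✓

The sample is large enough, so use a z-interval (normal approximation) for the proportion.

For 95% confidence, z* = 1.96 (from standard normal table)

Standard error: SE = √(p̂(1-p̂)/n) = √(0.640000×0.360000/100) = 0.04800000

Margin of error: E = z* × SE = 1.96 × 0.04800000 = 0.094080

Z-interval: p̂ ± E = 0.640000 ± 0.094080 = (0.545920, 0.734080)

Rounded to 4 decimal places:

(0.5459, 0.7341)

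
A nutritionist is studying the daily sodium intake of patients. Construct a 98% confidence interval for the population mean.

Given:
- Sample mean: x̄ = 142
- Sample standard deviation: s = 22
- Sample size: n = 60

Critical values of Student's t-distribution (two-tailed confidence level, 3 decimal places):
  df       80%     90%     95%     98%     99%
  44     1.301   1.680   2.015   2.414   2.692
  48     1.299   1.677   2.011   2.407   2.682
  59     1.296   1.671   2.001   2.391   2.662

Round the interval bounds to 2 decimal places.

The population standard deviation σ is unknown (only the sample standard deviation s is given), so use a t-interval with df = n - 1 = 60 - 1 = 59.

For 98% confidence with df = 59, t* = 2.391 (from t-table)

Standard error: SE = s/√n = 22/√60 = 2.840188

Margin of error: E = t* × SE = 2.391 × 2.840188 = 6.7909

T-interval: x̄ ± E = 142 ± 6.7909 = (135.2091, 148.7909)

Rounded to 2 decimal places:

(135.21, 148.79)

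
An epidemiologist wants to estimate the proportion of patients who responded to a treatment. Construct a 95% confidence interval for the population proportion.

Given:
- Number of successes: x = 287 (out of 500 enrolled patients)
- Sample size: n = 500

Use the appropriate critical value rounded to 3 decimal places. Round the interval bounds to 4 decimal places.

Sample proportion: p̂ = 287/500 = 0.574000

Check conditions for normal approximation:
  np̂ = 287 ≥ 10 ✓
  n(1-p̂) = 213 ≥ 10 ✓

The sample is large enough, so use a z-interval (normal approximation) for the proportion.

For 95% confidence, z* = 1.96 (from standard normal table)

Standard error: SE = √(p̂(1-p̂)/n) = √(0.574000×0.426000/500) = 0.02211443

Margin of error: E = z* × SE = 1.96 × 0.02211443 = 0.043344

Z-interval: p̂ ± E = 0.574000 ± 0.043344 = (0.530656, 0.617344)

Rounded to 4 decimal places:

(0.5307, 0.6173)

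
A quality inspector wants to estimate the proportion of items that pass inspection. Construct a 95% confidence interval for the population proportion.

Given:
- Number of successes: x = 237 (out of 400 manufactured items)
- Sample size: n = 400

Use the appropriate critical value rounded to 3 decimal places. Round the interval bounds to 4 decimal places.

Sample proportion: p̂ = 237/400 = 0.592500

Check conditions for normal approximation:
  np̂ = 237 ≥ 10 ✓
  n(1-p̂) = 163 ≥ 10 ✓

The sample is large enough, so use a z-interval (normal approximation) for the proportion.

For 95% confidence, z* = 1.96 (from standard normal table)

Standard error: SE = √(p̂(1-p̂)/n) = √(0.592500×0.407500/400) = 0.02456846

Margin of error: E = z* × SE = 1.96 × 0.02456846 = 0.048154

Z-interval: p̂ ± E = 0.592500 ± 0.048154 = (0.544346, 0.640654)

Rounded to 4 decimal places:

(0.5443, 0.6407)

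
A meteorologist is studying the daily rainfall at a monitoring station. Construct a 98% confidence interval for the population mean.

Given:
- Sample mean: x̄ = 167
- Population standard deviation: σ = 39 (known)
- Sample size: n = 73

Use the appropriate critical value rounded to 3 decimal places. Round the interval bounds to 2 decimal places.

The population standard deviation σ is known, so use a z-interval (standard normal critical value).

For 98% confidence, z* = 2.326 (from standard normal table)

Standard error: SE = σ/√n = 39/√73 = 4.564605

Margin of error: E = z* × SE = 2.326 × 4.564605 = 10.6173

Z-interval: x̄ ± E = 167 ± 10.6173 = (156.3827, 177.6173)

Rounded to 2 decimal places:

(156.38, 177.62)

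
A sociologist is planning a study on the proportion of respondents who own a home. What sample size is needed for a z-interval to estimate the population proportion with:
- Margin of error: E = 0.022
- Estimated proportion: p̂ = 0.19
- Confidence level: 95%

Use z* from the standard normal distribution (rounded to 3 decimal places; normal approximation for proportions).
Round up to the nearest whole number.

Using z* for proportion z-interval (normal approximation).

For 95% confidence, z* = 1.96 (from standard normal table)

Sample size formula for proportion z-interval: n = z*²p̂(1-p̂)/E²

n = 1.96² × 0.19 × 0.81 / 0.022²
  = 3.8416 × 0.1539 / 0.000484
  = 1221.5336

Round up to the nearest whole number: n = 1222

1222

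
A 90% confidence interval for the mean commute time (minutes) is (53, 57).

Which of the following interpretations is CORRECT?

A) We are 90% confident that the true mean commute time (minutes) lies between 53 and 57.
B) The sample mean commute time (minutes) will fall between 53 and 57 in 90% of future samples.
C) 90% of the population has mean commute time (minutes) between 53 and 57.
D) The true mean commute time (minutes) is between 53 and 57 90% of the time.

A confidence interval represents our confidence in the procedure, not a probability statement about the parameter.

Key concept: If we repeated this sampling process many times and computed a 90% CI each time, about 90% of those intervals would contain the true population parameter.

For this specific interval (53, 57):
- Midpoint (point estimate): 55
- Margin of error: 2

The correct interpretation is the one stating confidence that the true parameter lies in the interval — option A.

A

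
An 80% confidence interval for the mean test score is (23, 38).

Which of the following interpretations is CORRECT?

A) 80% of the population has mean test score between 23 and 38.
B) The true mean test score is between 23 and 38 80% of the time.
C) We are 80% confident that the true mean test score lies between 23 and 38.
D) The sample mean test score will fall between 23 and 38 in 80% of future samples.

A confidence interval represents our confidence in the procedure, not a probability statement about the parameter.

Key concept: If we repeated this sampling process many times and computed an 80% CI each time, about 80% of those intervals would contain the true population parameter.

For this specific interval (23, 38):
- Midpoint (point estimate): 30.5
- Margin of error: 7.5

The correct interpretation is the one stating confidence that the true parameter lies in the interval — option C.

C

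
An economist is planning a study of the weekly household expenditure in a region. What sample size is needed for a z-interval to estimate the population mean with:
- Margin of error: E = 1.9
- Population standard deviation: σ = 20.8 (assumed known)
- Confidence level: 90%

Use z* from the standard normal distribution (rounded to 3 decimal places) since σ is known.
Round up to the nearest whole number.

Using z* since population σ is known (z-interval formula).

For 90% confidence, z* = 1.645 (from standard normal table)

Sample size formula for z-interval: n = (z*σ/E)²

n = (1.645 × 20.8 / 1.9)²
  = (18.008421)²
  = 324.3032

Round up to the nearest whole number: n = 325

325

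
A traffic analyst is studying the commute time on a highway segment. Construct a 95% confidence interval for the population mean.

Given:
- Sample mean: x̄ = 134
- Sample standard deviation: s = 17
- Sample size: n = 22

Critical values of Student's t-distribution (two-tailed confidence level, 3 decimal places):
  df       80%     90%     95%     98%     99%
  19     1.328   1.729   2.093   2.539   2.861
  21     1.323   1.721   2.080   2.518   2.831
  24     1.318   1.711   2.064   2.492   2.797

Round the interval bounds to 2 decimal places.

The population standard deviation σ is unknown (only the sample standard deviation s is given), so use a t-interval with df = n - 1 = 22 - 1 = 21.

For 95% confidence with df = 21, t* = 2.080 (from t-table)

Standard error: SE = s/√n = 17/√22 = 3.624412

Margin of error: E = t* × SE = 2.080 × 3.624412 = 7.5388

T-interval: x̄ ± E = 134 ± 7.5388 = (126.4612, 141.5388)

Rounded to 2 decimal places:

(126.46, 141.54)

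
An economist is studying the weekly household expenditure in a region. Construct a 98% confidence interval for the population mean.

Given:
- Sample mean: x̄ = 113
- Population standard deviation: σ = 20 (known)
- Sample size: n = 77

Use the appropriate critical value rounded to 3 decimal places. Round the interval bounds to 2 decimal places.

The population standard deviation σ is known, so use a z-interval (standard normal critical value).

For 98% confidence, z* = 2.326 (from standard normal table)

Standard error: SE = σ/√n = 20/√77 = 2.279212

Margin of error: E = z* × SE = 2.326 × 2.279212 = 5.3014

Z-interval: x̄ ± E = 113 ± 5.3014 = (107.6986, 118.3014)

Rounded to 2 decimal places:

(107.70, 118.30)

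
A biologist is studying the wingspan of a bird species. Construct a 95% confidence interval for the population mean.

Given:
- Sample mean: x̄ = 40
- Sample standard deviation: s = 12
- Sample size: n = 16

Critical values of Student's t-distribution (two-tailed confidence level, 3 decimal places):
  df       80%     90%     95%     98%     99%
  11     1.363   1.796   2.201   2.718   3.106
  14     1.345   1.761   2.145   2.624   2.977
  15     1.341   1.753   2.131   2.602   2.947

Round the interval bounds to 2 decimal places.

The population standard deviation σ is unknown (only the sample standard deviation s is given), so use a t-interval with df = n - 1 = 16 - 1 = 15.

For 95% confidence with df = 15, t* = 2.131 (from t-table)

Standard error: SE = s/√n = 12/√16 = 3.000000

Margin of error: E = t* × SE = 2.131 × 3.000000 = 6.3930

T-interval: x̄ ± E = 40 ± 6.3930 = (33.6070, 46.3930)

Rounded to 2 decimal places:

(33.61, 46.39)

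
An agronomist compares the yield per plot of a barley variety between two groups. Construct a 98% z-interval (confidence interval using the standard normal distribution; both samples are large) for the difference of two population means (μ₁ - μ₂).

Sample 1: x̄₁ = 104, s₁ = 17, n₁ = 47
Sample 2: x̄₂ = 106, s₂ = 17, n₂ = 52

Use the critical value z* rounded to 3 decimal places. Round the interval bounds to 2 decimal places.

Both samples are large (n₁ = 47 ≥ 30, n₂ = 52 ≥ 30), so a z-interval for the difference of means applies.

Point estimate: x̄₁ - x̄₂ = 104 - 106 = -2

Standard error: SE = √(s₁²/n₁ + s₂²/n₂)
= √(17²/47 + 17²/52)
= √(6.148936 + 5.557692)
= 3.421495

For 98% confidence, z* = 2.326 (from standard normal table)
Margin of error: E = z* × SE = 2.326 × 3.421495 = 7.9584

Z-interval: (x̄₁ - x̄₂) ± E = -2 ± 7.9584 = (-9.9584, 5.9584)

Rounded to 2 decimal places:

(-9.96, 5.96)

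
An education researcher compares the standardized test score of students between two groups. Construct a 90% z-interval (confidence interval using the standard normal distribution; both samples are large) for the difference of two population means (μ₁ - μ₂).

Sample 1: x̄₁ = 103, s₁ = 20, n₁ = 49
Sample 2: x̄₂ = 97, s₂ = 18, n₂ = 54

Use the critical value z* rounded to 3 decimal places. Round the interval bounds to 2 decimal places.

Both samples are large (n₁ = 49 ≥ 30, n₂ = 54 ≥ 30), so a z-interval for the difference of means applies.

Point estimate: x̄₁ - x̄₂ = 103 - 97 = 6

Standard error: SE = √(s₁²/n₁ + s₂²/n₂)
= √(20²/49 + 18²/54)
= √(8.163265 + 6.000000)
= 3.763411

For 90% confidence, z* = 1.645 (from standard normal table)
Margin of error: E = z* × SE = 1.645 × 3.763411 = 6.1908

Z-interval: (x̄₁ - x̄₂) ± E = 6 ± 6.1908 = (-0.1908, 12.1908)

Rounded to 2 decimal places:

(-0.19, 12.19)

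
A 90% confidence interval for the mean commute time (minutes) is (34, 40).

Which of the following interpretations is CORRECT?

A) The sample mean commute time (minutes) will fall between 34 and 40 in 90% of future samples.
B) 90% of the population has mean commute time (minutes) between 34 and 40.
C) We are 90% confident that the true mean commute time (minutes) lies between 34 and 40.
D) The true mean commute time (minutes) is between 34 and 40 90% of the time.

A confidence interval represents our confidence in the procedure, not a probability statement about the parameter.

Key concept: If we repeated this sampling process many times and computed a 90% CI each time, about 90% of those intervals would contain the true population parameter.

For this specific interval (34, 40):
- Midpoint (point estimate): 37
- Margin of error: 3

The correct interpretation is the one stating confidence that the true parameter lies in the interval — option C.

C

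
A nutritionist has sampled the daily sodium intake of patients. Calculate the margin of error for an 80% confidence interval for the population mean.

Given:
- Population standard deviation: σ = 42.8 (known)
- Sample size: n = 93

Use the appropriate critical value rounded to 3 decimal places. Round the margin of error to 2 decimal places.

The population standard deviation σ is known, so use the z-interval margin of error formula.

For 80% confidence, z* = 1.282 (from standard normal table)

Margin of error formula for z-interval: E = z* × σ/√n

E = 1.282 × 42.8/√93
  = 1.282 × 4.438153
  = 5.6897

Rounded to 2 decimal places:

5.69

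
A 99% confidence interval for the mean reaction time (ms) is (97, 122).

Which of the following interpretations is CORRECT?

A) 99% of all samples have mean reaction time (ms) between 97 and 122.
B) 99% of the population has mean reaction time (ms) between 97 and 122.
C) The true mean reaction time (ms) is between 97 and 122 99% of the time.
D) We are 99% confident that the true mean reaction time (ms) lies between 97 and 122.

A confidence interval represents our confidence in the procedure, not a probability statement about the parameter.

Key concept: If we repeated this sampling process many times and computed a 99% CI each time, about 99% of those intervals would contain the true population parameter.

For this specific interval (97, 122):
- Midpoint (point estimate): 109.5
- Margin of error: 12.5

The correct interpretation is the one stating confidence that the true parameter lies in the interval — option D.

D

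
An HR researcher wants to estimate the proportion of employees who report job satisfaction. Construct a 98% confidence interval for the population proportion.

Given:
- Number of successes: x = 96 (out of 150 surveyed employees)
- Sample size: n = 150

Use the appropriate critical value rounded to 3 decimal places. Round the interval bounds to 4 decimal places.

Sample proportion: p̂ = 96/150 = 0.640000

Check conditions for normal approximation:
  np̂ = 96 ≥ 10 ✓
  n(1-p̂) = 54 ≥ 10 ✓

The sample is large enough, so use a z-interval (normal approximation) for the proportion.

For 98% confidence, z* = 2.326 (from standard normal table)

Standard error: SE = √(p̂(1-p̂)/n) = √(0.640000×0.360000/150) = 0.03919184

Margin of error: E = z* × SE = 2.326 × 0.03919184 = 0.091160

Z-interval: p̂ ± E = 0.640000 ± 0.091160 = (0.548840, 0.731160)

Rounded to 4 decimal places:

(0.5488, 0.7312)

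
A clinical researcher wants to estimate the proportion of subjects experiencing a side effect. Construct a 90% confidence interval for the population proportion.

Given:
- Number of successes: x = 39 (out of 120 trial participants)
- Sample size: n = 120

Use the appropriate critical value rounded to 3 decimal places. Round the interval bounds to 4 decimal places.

Sample proportion: p̂ = 39/120 = 0.325000

Check conditions for normal approximation:
  np̂ = 39 ≥ 10 ✓
  n(1-p̂) = 81 ≥ 10 ✓

The sample is large enough, so use a z-interval (normal approximation) for the proportion.

For 90% confidence, z* = 1.645 (from standard normal table)

Standard error: SE = √(p̂(1-p̂)/n) = √(0.325000×0.675000/120) = 0.04275658

Margin of error: E = z* × SE = 1.645 × 0.04275658 = 0.070335

Z-interval: p̂ ± E = 0.325000 ± 0.070335 = (0.254665, 0.395335)

Rounded to 4 decimal places:

(0.2547, 0.3953)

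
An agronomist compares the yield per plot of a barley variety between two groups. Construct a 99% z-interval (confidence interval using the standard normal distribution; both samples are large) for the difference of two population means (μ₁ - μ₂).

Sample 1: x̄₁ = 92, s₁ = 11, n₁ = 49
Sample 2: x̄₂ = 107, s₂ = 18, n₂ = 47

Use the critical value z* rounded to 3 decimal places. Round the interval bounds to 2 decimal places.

Both samples are large (n₁ = 49 ≥ 30, n₂ = 47 ≥ 30), so a z-interval for the difference of means applies.

Point estimate: x̄₁ - x̄₂ = 92 - 107 = -15

Standard error: SE = √(s₁²/n₁ + s₂²/n₂)
= √(11²/49 + 18²/47)
= √(2.469388 + 6.893617)
= 3.059903

For 99% confidence, z* = 2.576 (from standard normal table)
Margin of error: E = z* × SE = 2.576 × 3.059903 = 7.8823

Z-interval: (x̄₁ - x̄₂) ± E = -15 ± 7.8823 = (-22.8823, -7.1177)

Rounded to 2 decimal places:

(-22.88, -7.12)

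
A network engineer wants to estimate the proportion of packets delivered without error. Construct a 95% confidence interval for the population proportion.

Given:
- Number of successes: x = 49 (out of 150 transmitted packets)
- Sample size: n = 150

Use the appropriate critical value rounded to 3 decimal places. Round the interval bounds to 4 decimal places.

Sample proportion: p̂ = 49/150 = 0.326667

Check conditions for normal approximation:
  np̂ = 49 ≥ 10 ✓
  n(1-p̂) = 101 ≥ 10 ✓

The sample is large enough, so use a z-interval (normal approximation) for the proportion.

For 95% confidence, z* = 1.96 (from standard normal table)

Standard error: SE = √(p̂(1-p̂)/n) = √(0.326667×0.673333/150) = 0.03829322

Margin of error: E = z* × SE = 1.96 × 0.03829322 = 0.075055

Z-interval: p̂ ± E = 0.326667 ± 0.075055 = (0.251612, 0.401721)

Rounded to 4 decimal places:

(0.2516, 0.4017)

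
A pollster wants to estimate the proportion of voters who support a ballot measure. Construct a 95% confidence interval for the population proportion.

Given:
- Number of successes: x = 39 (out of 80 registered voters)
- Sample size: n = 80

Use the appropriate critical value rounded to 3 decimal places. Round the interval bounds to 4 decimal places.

Sample proportion: p̂ = 39/80 = 0.487500

Check conditions for normal approximation:
  np̂ = 39 ≥ 10 ✓
  n(1-p̂) = 41 ≥ 10 ✓

The sample is large enough, so use a z-interval (normal approximation) for the proportion.

For 95% confidence, z* = 1.96 (from standard normal table)

Standard error: SE = √(p̂(1-p̂)/n) = √(0.487500×0.512500/80) = 0.05588423

Margin of error: E = z* × SE = 1.96 × 0.05588423 = 0.109533

Z-interval: p̂ ± E = 0.487500 ± 0.109533 = (0.377967, 0.597033)

Rounded to 4 decimal places:

(0.3780, 0.5970)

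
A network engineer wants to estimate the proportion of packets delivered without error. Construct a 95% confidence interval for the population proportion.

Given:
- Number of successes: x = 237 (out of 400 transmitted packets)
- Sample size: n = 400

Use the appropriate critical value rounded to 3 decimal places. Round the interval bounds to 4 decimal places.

Sample proportion: p̂ = 237/400 = 0.592500

Check conditions for normal approximation:
  np̂ = 237 ≥ 10 ✓
  n(1-p̂) = 163 ≥ 10 ✓

The sample is large enough, so use a z-interval (normal approximation) for the proportion.

For 95% confidence, z* = 1.96 (from standard normal table)

Standard error: SE = √(p̂(1-p̂)/n) = √(0.592500×0.407500/400) = 0.02456846

Margin of error: E = z* × SE = 1.96 × 0.02456846 = 0.048154

Z-interval: p̂ ± E = 0.592500 ± 0.048154 = (0.544346, 0.640654)

Rounded to 4 decimal places:

(0.5443, 0.6407)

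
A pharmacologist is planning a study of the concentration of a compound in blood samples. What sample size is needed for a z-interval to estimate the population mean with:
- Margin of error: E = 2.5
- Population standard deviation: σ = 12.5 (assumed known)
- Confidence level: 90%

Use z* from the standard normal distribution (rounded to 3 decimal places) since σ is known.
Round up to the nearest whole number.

Using z* since population σ is known (z-interval formula).

For 90% confidence, z* = 1.645 (from standard normal table)

Sample size formula for z-interval: n = (z*σ/E)²

n = (1.645 × 12.5 / 2.5)²
  = (8.225000)²
  = 67.6506

Round up to the nearest whole number: n = 68

68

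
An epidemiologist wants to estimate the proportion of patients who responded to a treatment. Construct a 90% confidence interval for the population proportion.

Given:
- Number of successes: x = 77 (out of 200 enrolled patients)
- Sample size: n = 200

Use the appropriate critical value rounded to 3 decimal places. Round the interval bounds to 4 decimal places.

Sample proportion: p̂ = 77/200 = 0.385000

Check conditions for normal approximation:
  np̂ = 77 ≥ 10 ✓
  n(1-p̂) = 123 ≥ 10 ✓

The sample is large enough, so use a z-interval (normal approximation) for the proportion.

For 90% confidence, z* = 1.645 (from standard normal table)

Standard error: SE = √(p̂(1-p̂)/n) = √(0.385000×0.615000/200) = 0.03440748

Margin of error: E = z* × SE = 1.645 × 0.03440748 = 0.056600

Z-interval: p̂ ± E = 0.385000 ± 0.056600 = (0.328400, 0.441600)

Rounded to 4 decimal places:

(0.3284, 0.4416)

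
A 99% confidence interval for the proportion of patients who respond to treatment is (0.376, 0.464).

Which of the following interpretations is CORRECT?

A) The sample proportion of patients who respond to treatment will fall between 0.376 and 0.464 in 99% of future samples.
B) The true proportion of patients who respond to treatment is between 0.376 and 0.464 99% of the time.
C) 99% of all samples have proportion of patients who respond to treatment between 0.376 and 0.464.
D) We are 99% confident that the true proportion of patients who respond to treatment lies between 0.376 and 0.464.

A confidence interval represents our confidence in the procedure, not a probability statement about the parameter.

Key concept: If we repeated this sampling process many times and computed a 99% CI each time, about 99% of those intervals would contain the true population parameter.

For this specific interval (0.376, 0.464):
- Midpoint (point estimate): 0.42
- Margin of error: 0.044

The correct interpretation is the one stating confidence that the true parameter lies in the interval — option D.

D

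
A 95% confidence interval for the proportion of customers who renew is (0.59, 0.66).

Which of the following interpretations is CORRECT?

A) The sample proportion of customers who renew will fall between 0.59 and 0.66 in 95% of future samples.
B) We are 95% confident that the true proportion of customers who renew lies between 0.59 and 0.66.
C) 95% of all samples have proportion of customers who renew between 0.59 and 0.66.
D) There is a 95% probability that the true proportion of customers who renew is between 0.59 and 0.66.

A confidence interval represents our confidence in the procedure, not a probability statement about the parameter.

Key concept: If we repeated this sampling process many times and computed a 95% CI each time, about 95% of those intervals would contain the true population parameter.

For this specific interval (0.59, 0.66):
- Midpoint (point estimate): 0.625
- Margin of error: 0.035

The correct interpretation is the one stating confidence that the true parameter lies in the interval — option B.

B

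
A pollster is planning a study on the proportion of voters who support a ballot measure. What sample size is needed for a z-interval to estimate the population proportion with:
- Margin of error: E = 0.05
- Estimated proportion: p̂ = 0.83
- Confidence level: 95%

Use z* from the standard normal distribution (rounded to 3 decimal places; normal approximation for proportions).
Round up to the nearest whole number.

Using z* for proportion z-interval (normal approximation).

For 95% confidence, z* = 1.96 (from standard normal table)

Sample size formula for proportion z-interval: n = z*²p̂(1-p̂)/E²

n = 1.96² × 0.83 × 0.17 / 0.05²
  = 3.8416 × 0.1411 / 0.0025
  = 216.8199

Round up to the nearest whole number: n = 217

217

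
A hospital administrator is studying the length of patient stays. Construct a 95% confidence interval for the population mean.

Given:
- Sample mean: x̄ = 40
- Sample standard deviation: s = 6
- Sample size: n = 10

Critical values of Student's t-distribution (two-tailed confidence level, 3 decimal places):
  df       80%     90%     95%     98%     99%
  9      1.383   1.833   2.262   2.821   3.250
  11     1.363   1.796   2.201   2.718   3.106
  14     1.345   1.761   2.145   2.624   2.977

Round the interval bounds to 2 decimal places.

The population standard deviation σ is unknown (only the sample standard deviation s is given), so use a t-interval with df = n - 1 = 10 - 1 = 9.

For 95% confidence with df = 9, t* = 2.262 (from t-table)

Standard error: SE = s/√n = 6/√10 = 1.897367

Margin of error: E = t* × SE = 2.262 × 1.897367 = 4.2918

T-interval: x̄ ± E = 40 ± 4.2918 = (35.7082, 44.2918)

Rounded to 2 decimal places:

(35.71, 44.29)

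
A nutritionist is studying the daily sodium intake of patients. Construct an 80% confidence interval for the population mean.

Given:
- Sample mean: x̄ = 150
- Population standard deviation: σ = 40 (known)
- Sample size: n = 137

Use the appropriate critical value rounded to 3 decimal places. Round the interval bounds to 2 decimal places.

The population standard deviation σ is known, so use a z-interval (standard normal critical value).

For 80% confidence, z* = 1.282 (from standard normal table)

Standard error: SE = σ/√n = 40/√137 = 3.417431

Margin of error: E = z* × SE = 1.282 × 3.417431 = 4.3811

Z-interval: x̄ ± E = 150 ± 4.3811 = (145.6189, 154.3811)

Rounded to 2 decimal places:

(145.62, 154.38)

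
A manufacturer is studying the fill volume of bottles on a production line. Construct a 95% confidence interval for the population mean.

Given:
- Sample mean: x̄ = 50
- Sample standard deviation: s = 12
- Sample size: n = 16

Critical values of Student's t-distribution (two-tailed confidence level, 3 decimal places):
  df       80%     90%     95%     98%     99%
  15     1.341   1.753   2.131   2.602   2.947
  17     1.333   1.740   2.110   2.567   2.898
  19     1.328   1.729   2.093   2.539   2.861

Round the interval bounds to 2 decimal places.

The population standard deviation σ is unknown (only the sample standard deviation s is given), so use a t-interval with df = n - 1 = 16 - 1 = 15.

For 95% confidence with df = 15, t* = 2.131 (from t-table)

Standard error: SE = s/√n = 12/√16 = 3.000000

Margin of error: E = t* × SE = 2.131 × 3.000000 = 6.3930

T-interval: x̄ ± E = 50 ± 6.3930 = (43.6070, 56.3930)

Rounded to 2 decimal places:

(43.61, 56.39)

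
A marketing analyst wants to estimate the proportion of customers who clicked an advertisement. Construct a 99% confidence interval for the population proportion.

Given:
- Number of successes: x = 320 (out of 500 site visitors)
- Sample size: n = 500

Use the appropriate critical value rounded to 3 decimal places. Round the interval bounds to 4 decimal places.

Sample proportion: p̂ = 320/500 = 0.640000

Check conditions for normal approximation:
  np̂ = 320 ≥ 10 ✓
  n(1-p̂) = 180 ≥ 10 ✓

The sample is large enough, so use a z-interval (normal approximation) for the proportion.

For 99% confidence, z* = 2.576 (from standard normal table)

Standard error: SE = √(p̂(1-p̂)/n) = √(0.640000×0.360000/500) = 0.02146625

Margin of error: E = z* × SE = 2.576 × 0.02146625 = 0.055297

Z-interval: p̂ ± E = 0.640000 ± 0.055297 = (0.584703, 0.695297)

Rounded to 4 decimal places:

(0.5847, 0.6953)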